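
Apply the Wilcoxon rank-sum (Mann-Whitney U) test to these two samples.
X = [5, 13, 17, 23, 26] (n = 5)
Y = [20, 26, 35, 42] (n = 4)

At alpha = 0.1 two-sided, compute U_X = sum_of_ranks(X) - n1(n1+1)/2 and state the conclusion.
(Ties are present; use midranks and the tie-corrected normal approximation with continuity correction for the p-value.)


Step 1: Combine and sort all 9 observations; assign midranks.
sorted (value, group): (5,X), (13,X), (17,X), (20,Y), (23,X), (26,X), (26,Y), (35,Y), (42,Y)
ranks: 5->1, 13->2, 17->3, 20->4, 23->5, 26->6.5, 26->6.5, 35->8, 42->9
Step 2: Rank sum for X: R1 = 1 + 2 + 3 + 5 + 6.5 = 17.5.
Step 3: U_X = R1 - n1(n1+1)/2 = 17.5 - 5*6/2 = 17.5 - 15 = 2.5.
       U_Y = n1*n2 - U_X = 20 - 2.5 = 17.5.
Step 4: Ties are present, so use the tie-corrected normal approximation (with continuity correction) for the p-value.
Step 5: p-value = 0.085100; compare to alpha = 0.1. reject H0.

U_X = 2.5, p = 0.085100, reject H0 at alpha = 0.1.


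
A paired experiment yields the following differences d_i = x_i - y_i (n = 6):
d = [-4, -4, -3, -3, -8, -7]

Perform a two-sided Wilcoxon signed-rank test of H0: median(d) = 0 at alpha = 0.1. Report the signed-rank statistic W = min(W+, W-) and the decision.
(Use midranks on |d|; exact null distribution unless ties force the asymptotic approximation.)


Step 1: Drop any zero differences (none here) and take |d_i|.
|d| = [4, 4, 3, 3, 8, 7]
Step 2: Midrank |d_i| (ties get averaged ranks).
ranks: |4|->3.5, |4|->3.5, |3|->1.5, |3|->1.5, |8|->6, |7|->5
Step 3: Attach original signs; sum ranks with positive sign and with negative sign.
W+ = 0 = 0
W- = 3.5 + 3.5 + 1.5 + 1.5 + 6 + 5 = 21
(Check: W+ + W- = 21 should equal n(n+1)/2 = 21.)
Step 4: Test statistic W = min(W+, W-) = 0.
Step 5: Ties in |d|, so use the tie-corrected normal approximation.
        E[W] = n(n+1)/4 = 6*7/4 = 10.5.
        Tie groups: |d|=3 (t=2), |d|=4 (t=2); sum(t^3 - t) = 12.
        Var[W] = n(n+1)(2n+1)/24 - sum(t^3-t)/48 = 546/24 - 12/48 = 22.5.
        z = (W - E[W]) / sqrt(Var[W]) = (0 - 10.5) / 4.7434 = -2.2136.
        Two-sided p = 2*Phi(z) = 0.026857.
Step 6: alpha = 0.1. reject H0.

W+ = 0, W- = 21, W = min = 0, p = 0.026857, reject H0.


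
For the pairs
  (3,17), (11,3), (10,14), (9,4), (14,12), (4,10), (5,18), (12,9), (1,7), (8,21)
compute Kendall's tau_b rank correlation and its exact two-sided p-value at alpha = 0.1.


Step 1: Enumerate the 45 unordered pairs (i,j) with i<j and classify each by sign(x_j-x_i) * sign(y_j-y_i).
  (1,2):dx=+8,dy=-14->D; (1,3):dx=+7,dy=-3->D; (1,4):dx=+6,dy=-13->D; (1,5):dx=+11,dy=-5->D
  (1,6):dx=+1,dy=-7->D; (1,7):dx=+2,dy=+1->C; (1,8):dx=+9,dy=-8->D; (1,9):dx=-2,dy=-10->C
  (1,10):dx=+5,dy=+4->C; (2,3):dx=-1,dy=+11->D; (2,4):dx=-2,dy=+1->D; (2,5):dx=+3,dy=+9->C
  (2,6):dx=-7,dy=+7->D; (2,7):dx=-6,dy=+15->D; (2,8):dx=+1,dy=+6->C; (2,9):dx=-10,dy=+4->D
  (2,10):dx=-3,dy=+18->D; (3,4):dx=-1,dy=-10->C; (3,5):dx=+4,dy=-2->D; (3,6):dx=-6,dy=-4->C
  (3,7):dx=-5,dy=+4->D; (3,8):dx=+2,dy=-5->D; (3,9):dx=-9,dy=-7->C; (3,10):dx=-2,dy=+7->D
  (4,5):dx=+5,dy=+8->C; (4,6):dx=-5,dy=+6->D; (4,7):dx=-4,dy=+14->D; (4,8):dx=+3,dy=+5->C
  (4,9):dx=-8,dy=+3->D; (4,10):dx=-1,dy=+17->D; (5,6):dx=-10,dy=-2->C; (5,7):dx=-9,dy=+6->D
  (5,8):dx=-2,dy=-3->C; (5,9):dx=-13,dy=-5->C; (5,10):dx=-6,dy=+9->D; (6,7):dx=+1,dy=+8->C
  (6,8):dx=+8,dy=-1->D; (6,9):dx=-3,dy=-3->C; (6,10):dx=+4,dy=+11->C; (7,8):dx=+7,dy=-9->D
  (7,9):dx=-4,dy=-11->C; (7,10):dx=+3,dy=+3->C; (8,9):dx=-11,dy=-2->C; (8,10):dx=-4,dy=+12->D
  (9,10):dx=+7,dy=+14->C
Step 2: C = 20, D = 25, total pairs = 45.
Step 3: tau = (C - D)/(n(n-1)/2) = (20 - 25)/45 = -0.111111.
Step 4: Exact two-sided p-value (enumerate n! = 3628800 permutations of y under H0): p = 0.727490.
Step 5: alpha = 0.1. fail to reject H0.

tau_b = -0.1111 (C=20, D=25), p = 0.727490, fail to reject H0.


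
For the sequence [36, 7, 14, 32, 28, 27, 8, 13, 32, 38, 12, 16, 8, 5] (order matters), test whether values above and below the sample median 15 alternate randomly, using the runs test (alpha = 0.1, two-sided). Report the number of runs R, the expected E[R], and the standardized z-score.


Step 1: Compute median = 15; label A = above, B = below.
Labels in order: ABBAAABBAABABB  (n_A = 7, n_B = 7)
Step 2: Count runs R = 8.
Step 3: Under H0 (random ordering), E[R] = 2*n_A*n_B/(n_A+n_B) + 1 = 2*7*7/14 + 1 = 8.0000.
        Var[R] = 2*n_A*n_B*(2*n_A*n_B - n_A - n_B) / ((n_A+n_B)^2 * (n_A+n_B-1)) = 8232/2548 = 3.2308.
        SD[R] = 1.7974.
Step 4: R = E[R], so z = 0 with no continuity correction.
Step 5: Two-sided p-value via normal approximation = 2*(1 - Phi(|z|)) = 1.000000.
Step 6: alpha = 0.1. fail to reject H0.

R = 8, z = 0.0000, p = 1.000000, fail to reject H0.


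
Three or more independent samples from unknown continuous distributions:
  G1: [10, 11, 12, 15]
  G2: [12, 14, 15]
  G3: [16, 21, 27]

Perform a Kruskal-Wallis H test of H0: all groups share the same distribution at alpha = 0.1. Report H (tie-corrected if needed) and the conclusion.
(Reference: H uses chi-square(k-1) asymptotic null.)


Step 1: Combine all N = 10 observations and assign midranks.
sorted (value, group, rank): (10,G1,1), (11,G1,2), (12,G1,3.5), (12,G2,3.5), (14,G2,5), (15,G1,6.5), (15,G2,6.5), (16,G3,8), (21,G3,9), (27,G3,10)
Step 2: Sum ranks within each group.
R_1 = 13 (n_1 = 4)
R_2 = 15 (n_2 = 3)
R_3 = 27 (n_3 = 3)
Step 3: H = 12/(N(N+1)) * sum(R_i^2/n_i) - 3(N+1)
     = 12/(10*11) * (13^2/4 + 15^2/3 + 27^2/3) - 3*11
     = 0.109091 * 360.25 - 33
     = 6.300000.
Step 4: Ties present; correction factor C = 1 - 12/(10^3 - 10) = 0.987879. Corrected H = 6.300000 / 0.987879 = 6.377301.
Step 5: Under H0, H ~ chi^2(2); p-value = 0.041227.
Step 6: alpha = 0.1. reject H0.

H = 6.3773, df = 2, p = 0.041227, reject H0.


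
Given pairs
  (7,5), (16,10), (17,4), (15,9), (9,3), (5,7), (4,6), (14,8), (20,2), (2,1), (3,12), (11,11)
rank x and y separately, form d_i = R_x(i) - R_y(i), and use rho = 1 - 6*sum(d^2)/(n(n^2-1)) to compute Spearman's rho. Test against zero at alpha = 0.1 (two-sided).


Step 1: Rank x and y separately (midranks; no ties here).
rank(x): 7->5, 16->10, 17->11, 15->9, 9->6, 5->4, 4->3, 14->8, 20->12, 2->1, 3->2, 11->7
rank(y): 5->5, 10->10, 4->4, 9->9, 3->3, 7->7, 6->6, 8->8, 2->2, 1->1, 12->12, 11->11
Step 2: d_i = R_x(i) - R_y(i); compute d_i^2.
  (5-5)^2=0, (10-10)^2=0, (11-4)^2=49, (9-9)^2=0, (6-3)^2=9, (4-7)^2=9, (3-6)^2=9, (8-8)^2=0, (12-2)^2=100, (1-1)^2=0, (2-12)^2=100, (7-11)^2=16
sum(d^2) = 292.
Step 3: rho = 1 - 6*292 / (12*(12^2 - 1)) = 1 - 1752/1716 = -0.020979.
Step 4: Under H0, t = rho * sqrt((n-2)/(1-rho^2)) = -0.0664 ~ t(10).
Step 5: Two-sided p-value from the t-distribution with 10 df = 0.948402.
Step 6: alpha = 0.1. fail to reject H0.

rho = -0.0210, p = 0.948402, fail to reject H0 at alpha = 0.1.


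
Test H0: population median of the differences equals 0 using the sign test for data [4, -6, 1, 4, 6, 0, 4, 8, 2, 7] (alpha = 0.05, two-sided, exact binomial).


Step 1: Discard zero differences. Original n = 10; n_eff = number of nonzero differences = 9.
Nonzero differences (with sign): +4, -6, +1, +4, +6, +4, +8, +2, +7
Step 2: Count signs: positive = 8, negative = 1.
Step 3: Under H0: P(positive) = 0.5, so the number of positives S ~ Bin(9, 0.5).
Step 4: Two-sided exact p-value = sum of Bin(9,0.5) probabilities at or below the observed probability = 0.039062.
Step 5: alpha = 0.05. reject H0.

n_eff = 9, pos = 8, neg = 1, p = 0.039062, reject H0.


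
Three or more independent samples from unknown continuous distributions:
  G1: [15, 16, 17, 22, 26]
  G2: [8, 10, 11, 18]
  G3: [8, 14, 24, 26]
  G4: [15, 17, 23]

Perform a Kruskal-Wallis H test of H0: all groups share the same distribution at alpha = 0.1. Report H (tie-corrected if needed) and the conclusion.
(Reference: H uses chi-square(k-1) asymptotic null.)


Step 1: Combine all N = 16 observations and assign midranks.
sorted (value, group, rank): (8,G2,1.5), (8,G3,1.5), (10,G2,3), (11,G2,4), (14,G3,5), (15,G1,6.5), (15,G4,6.5), (16,G1,8), (17,G1,9.5), (17,G4,9.5), (18,G2,11), (22,G1,12), (23,G4,13), (24,G3,14), (26,G1,15.5), (26,G3,15.5)
Step 2: Sum ranks within each group.
R_1 = 51.5 (n_1 = 5)
R_2 = 19.5 (n_2 = 4)
R_3 = 36 (n_3 = 4)
R_4 = 29 (n_4 = 3)
Step 3: H = 12/(N(N+1)) * sum(R_i^2/n_i) - 3(N+1)
     = 12/(16*17) * (51.5^2/5 + 19.5^2/4 + 36^2/4 + 29^2/3) - 3*17
     = 0.044118 * 1229.85 - 51
     = 3.257904.
Step 4: Ties present; correction factor C = 1 - 24/(16^3 - 16) = 0.994118. Corrected H = 3.257904 / 0.994118 = 3.277182.
Step 5: Under H0, H ~ chi^2(3); p-value = 0.350831.
Step 6: alpha = 0.1. fail to reject H0.

H = 3.2772, df = 3, p = 0.350831, fail to reject H0.


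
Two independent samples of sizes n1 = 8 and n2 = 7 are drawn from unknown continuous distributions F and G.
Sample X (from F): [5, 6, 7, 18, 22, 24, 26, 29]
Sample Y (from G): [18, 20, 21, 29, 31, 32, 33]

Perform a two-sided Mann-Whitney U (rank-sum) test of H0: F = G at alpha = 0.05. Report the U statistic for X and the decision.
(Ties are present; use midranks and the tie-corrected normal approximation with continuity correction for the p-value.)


Step 1: Combine and sort all 15 observations; assign midranks.
sorted (value, group): (5,X), (6,X), (7,X), (18,X), (18,Y), (20,Y), (21,Y), (22,X), (24,X), (26,X), (29,X), (29,Y), (31,Y), (32,Y), (33,Y)
ranks: 5->1, 6->2, 7->3, 18->4.5, 18->4.5, 20->6, 21->7, 22->8, 24->9, 26->10, 29->11.5, 29->11.5, 31->13, 32->14, 33->15
Step 2: Rank sum for X: R1 = 1 + 2 + 3 + 4.5 + 8 + 9 + 10 + 11.5 = 49.
Step 3: U_X = R1 - n1(n1+1)/2 = 49 - 8*9/2 = 49 - 36 = 13.
       U_Y = n1*n2 - U_X = 56 - 13 = 43.
Step 4: Ties are present, so use the tie-corrected normal approximation (with continuity correction) for the p-value.
Step 5: p-value = 0.092753; compare to alpha = 0.05. fail to reject H0.

U_X = 13, p = 0.092753, fail to reject H0 at alpha = 0.05.


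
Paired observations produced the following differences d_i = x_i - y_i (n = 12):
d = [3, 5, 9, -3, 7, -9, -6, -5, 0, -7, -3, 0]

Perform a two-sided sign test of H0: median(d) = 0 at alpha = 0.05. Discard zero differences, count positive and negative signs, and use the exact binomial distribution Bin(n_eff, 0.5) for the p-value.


Step 1: Discard zero differences. Original n = 12; n_eff = number of nonzero differences = 10.
Nonzero differences (with sign): +3, +5, +9, -3, +7, -9, -6, -5, -7, -3
Step 2: Count signs: positive = 4, negative = 6.
Step 3: Under H0: P(positive) = 0.5, so the number of positives S ~ Bin(10, 0.5).
Step 4: Two-sided exact p-value = sum of Bin(10,0.5) probabilities at or below the observed probability = 0.753906.
Step 5: alpha = 0.05. fail to reject H0.

n_eff = 10, pos = 4, neg = 6, p = 0.753906, fail to reject H0.


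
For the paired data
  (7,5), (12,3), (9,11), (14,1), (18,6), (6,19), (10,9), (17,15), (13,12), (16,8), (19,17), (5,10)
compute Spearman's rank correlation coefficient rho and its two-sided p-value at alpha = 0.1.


Step 1: Rank x and y separately (midranks; no ties here).
rank(x): 7->3, 12->6, 9->4, 14->8, 18->11, 6->2, 10->5, 17->10, 13->7, 16->9, 19->12, 5->1
rank(y): 5->3, 3->2, 11->8, 1->1, 6->4, 19->12, 9->6, 15->10, 12->9, 8->5, 17->11, 10->7
Step 2: d_i = R_x(i) - R_y(i); compute d_i^2.
  (3-3)^2=0, (6-2)^2=16, (4-8)^2=16, (8-1)^2=49, (11-4)^2=49, (2-12)^2=100, (5-6)^2=1, (10-10)^2=0, (7-9)^2=4, (9-5)^2=16, (12-11)^2=1, (1-7)^2=36
sum(d^2) = 288.
Step 3: rho = 1 - 6*288 / (12*(12^2 - 1)) = 1 - 1728/1716 = -0.006993.
Step 4: Under H0, t = rho * sqrt((n-2)/(1-rho^2)) = -0.0221 ~ t(10).
Step 5: Two-sided p-value from the t-distribution with 10 df = 0.982792.
Step 6: alpha = 0.1. fail to reject H0.

rho = -0.0070, p = 0.982792, fail to reject H0 at alpha = 0.1.


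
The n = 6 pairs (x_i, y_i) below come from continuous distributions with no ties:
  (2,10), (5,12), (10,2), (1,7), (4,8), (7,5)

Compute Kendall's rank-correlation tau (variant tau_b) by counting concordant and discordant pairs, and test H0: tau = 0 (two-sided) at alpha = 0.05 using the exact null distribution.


Step 1: Enumerate the 15 unordered pairs (i,j) with i<j and classify each by sign(x_j-x_i) * sign(y_j-y_i).
  (1,2):dx=+3,dy=+2->C; (1,3):dx=+8,dy=-8->D; (1,4):dx=-1,dy=-3->C; (1,5):dx=+2,dy=-2->D
  (1,6):dx=+5,dy=-5->D; (2,3):dx=+5,dy=-10->D; (2,4):dx=-4,dy=-5->C; (2,5):dx=-1,dy=-4->C
  (2,6):dx=+2,dy=-7->D; (3,4):dx=-9,dy=+5->D; (3,5):dx=-6,dy=+6->D; (3,6):dx=-3,dy=+3->D
  (4,5):dx=+3,dy=+1->C; (4,6):dx=+6,dy=-2->D; (5,6):dx=+3,dy=-3->D
Step 2: C = 5, D = 10, total pairs = 15.
Step 3: tau = (C - D)/(n(n-1)/2) = (5 - 10)/15 = -0.333333.
Step 4: Exact two-sided p-value (enumerate n! = 720 permutations of y under H0): p = 0.469444.
Step 5: alpha = 0.05. fail to reject H0.

tau_b = -0.3333 (C=5, D=10), p = 0.469444, fail to reject H0.


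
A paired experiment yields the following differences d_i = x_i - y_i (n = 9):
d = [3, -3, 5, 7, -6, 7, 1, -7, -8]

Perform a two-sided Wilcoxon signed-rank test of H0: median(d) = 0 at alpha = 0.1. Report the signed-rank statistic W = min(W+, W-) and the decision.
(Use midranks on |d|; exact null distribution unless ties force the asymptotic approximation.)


Step 1: Drop any zero differences (none here) and take |d_i|.
|d| = [3, 3, 5, 7, 6, 7, 1, 7, 8]
Step 2: Midrank |d_i| (ties get averaged ranks).
ranks: |3|->2.5, |3|->2.5, |5|->4, |7|->7, |6|->5, |7|->7, |1|->1, |7|->7, |8|->9
Step 3: Attach original signs; sum ranks with positive sign and with negative sign.
W+ = 2.5 + 4 + 7 + 7 + 1 = 21.5
W- = 2.5 + 5 + 7 + 9 = 23.5
(Check: W+ + W- = 45 should equal n(n+1)/2 = 45.)
Step 4: Test statistic W = min(W+, W-) = 21.5.
Step 5: Ties in |d|, so use the tie-corrected normal approximation.
        E[W] = n(n+1)/4 = 9*10/4 = 22.5.
        Tie groups: |d|=3 (t=2), |d|=7 (t=3); sum(t^3 - t) = 30.
        Var[W] = n(n+1)(2n+1)/24 - sum(t^3-t)/48 = 1710/24 - 30/48 = 70.625.
        z = (W - E[W]) / sqrt(Var[W]) = (21.5 - 22.5) / 8.4039 = -0.1190.
        Two-sided p = 2*Phi(z) = 0.905281.
Step 6: alpha = 0.1. fail to reject H0.

W+ = 21.5, W- = 23.5, W = min = 21.5, p = 0.905281, fail to reject H0.


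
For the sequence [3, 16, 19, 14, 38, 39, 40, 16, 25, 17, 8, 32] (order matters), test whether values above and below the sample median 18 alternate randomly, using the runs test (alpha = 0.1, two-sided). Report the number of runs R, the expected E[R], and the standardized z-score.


Step 1: Compute median = 18; label A = above, B = below.
Labels in order: BBABAAABABBA  (n_A = 6, n_B = 6)
Step 2: Count runs R = 8.
Step 3: Under H0 (random ordering), E[R] = 2*n_A*n_B/(n_A+n_B) + 1 = 2*6*6/12 + 1 = 7.0000.
        Var[R] = 2*n_A*n_B*(2*n_A*n_B - n_A - n_B) / ((n_A+n_B)^2 * (n_A+n_B-1)) = 4320/1584 = 2.7273.
        SD[R] = 1.6514.
Step 4: Continuity-corrected z = (R - 0.5 - E[R]) / SD[R] = (8 - 0.5 - 7.0000) / 1.6514 = 0.3028.
Step 5: Two-sided p-value via normal approximation = 2*(1 - Phi(|z|)) = 0.762069.
Step 6: alpha = 0.1. fail to reject H0.

R = 8, z = 0.3028, p = 0.762069, fail to reject H0.


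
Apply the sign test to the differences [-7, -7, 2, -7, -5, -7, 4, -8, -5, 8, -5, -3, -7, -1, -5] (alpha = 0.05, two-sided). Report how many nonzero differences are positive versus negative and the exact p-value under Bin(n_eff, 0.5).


Step 1: Discard zero differences. Original n = 15; n_eff = number of nonzero differences = 15.
Nonzero differences (with sign): -7, -7, +2, -7, -5, -7, +4, -8, -5, +8, -5, -3, -7, -1, -5
Step 2: Count signs: positive = 3, negative = 12.
Step 3: Under H0: P(positive) = 0.5, so the number of positives S ~ Bin(15, 0.5).
Step 4: Two-sided exact p-value = sum of Bin(15,0.5) probabilities at or below the observed probability = 0.035156.
Step 5: alpha = 0.05. reject H0.

n_eff = 15, pos = 3, neg = 12, p = 0.035156, reject H0.


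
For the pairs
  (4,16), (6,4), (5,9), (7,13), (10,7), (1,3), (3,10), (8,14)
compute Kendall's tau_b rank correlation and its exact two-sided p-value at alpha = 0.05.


Step 1: Enumerate the 28 unordered pairs (i,j) with i<j and classify each by sign(x_j-x_i) * sign(y_j-y_i).
  (1,2):dx=+2,dy=-12->D; (1,3):dx=+1,dy=-7->D; (1,4):dx=+3,dy=-3->D; (1,5):dx=+6,dy=-9->D
  (1,6):dx=-3,dy=-13->C; (1,7):dx=-1,dy=-6->C; (1,8):dx=+4,dy=-2->D; (2,3):dx=-1,dy=+5->D
  (2,4):dx=+1,dy=+9->C; (2,5):dx=+4,dy=+3->C; (2,6):dx=-5,dy=-1->C; (2,7):dx=-3,dy=+6->D
  (2,8):dx=+2,dy=+10->C; (3,4):dx=+2,dy=+4->C; (3,5):dx=+5,dy=-2->D; (3,6):dx=-4,dy=-6->C
  (3,7):dx=-2,dy=+1->D; (3,8):dx=+3,dy=+5->C; (4,5):dx=+3,dy=-6->D; (4,6):dx=-6,dy=-10->C
  (4,7):dx=-4,dy=-3->C; (4,8):dx=+1,dy=+1->C; (5,6):dx=-9,dy=-4->C; (5,7):dx=-7,dy=+3->D
  (5,8):dx=-2,dy=+7->D; (6,7):dx=+2,dy=+7->C; (6,8):dx=+7,dy=+11->C; (7,8):dx=+5,dy=+4->C
Step 2: C = 16, D = 12, total pairs = 28.
Step 3: tau = (C - D)/(n(n-1)/2) = (16 - 12)/28 = 0.142857.
Step 4: Exact two-sided p-value (enumerate n! = 40320 permutations of y under H0): p = 0.719544.
Step 5: alpha = 0.05. fail to reject H0.

tau_b = 0.1429 (C=16, D=12), p = 0.719544, fail to reject H0.


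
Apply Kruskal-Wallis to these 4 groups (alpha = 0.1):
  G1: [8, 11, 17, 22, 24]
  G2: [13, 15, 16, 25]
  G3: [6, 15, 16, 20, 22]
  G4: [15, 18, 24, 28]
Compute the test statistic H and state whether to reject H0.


Step 1: Combine all N = 18 observations and assign midranks.
sorted (value, group, rank): (6,G3,1), (8,G1,2), (11,G1,3), (13,G2,4), (15,G2,6), (15,G3,6), (15,G4,6), (16,G2,8.5), (16,G3,8.5), (17,G1,10), (18,G4,11), (20,G3,12), (22,G1,13.5), (22,G3,13.5), (24,G1,15.5), (24,G4,15.5), (25,G2,17), (28,G4,18)
Step 2: Sum ranks within each group.
R_1 = 44 (n_1 = 5)
R_2 = 35.5 (n_2 = 4)
R_3 = 41 (n_3 = 5)
R_4 = 50.5 (n_4 = 4)
Step 3: H = 12/(N(N+1)) * sum(R_i^2/n_i) - 3(N+1)
     = 12/(18*19) * (44^2/5 + 35.5^2/4 + 41^2/5 + 50.5^2/4) - 3*19
     = 0.035088 * 1676.03 - 57
     = 1.807895.
Step 4: Ties present; correction factor C = 1 - 42/(18^3 - 18) = 0.992776. Corrected H = 1.807895 / 0.992776 = 1.821050.
Step 5: Under H0, H ~ chi^2(3); p-value = 0.610365.
Step 6: alpha = 0.1. fail to reject H0.

H = 1.8210, df = 3, p = 0.610365, fail to reject H0.


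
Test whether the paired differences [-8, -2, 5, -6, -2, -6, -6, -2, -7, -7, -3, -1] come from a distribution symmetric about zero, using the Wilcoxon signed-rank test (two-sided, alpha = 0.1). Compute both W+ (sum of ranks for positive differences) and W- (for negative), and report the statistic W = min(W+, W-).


Step 1: Drop any zero differences (none here) and take |d_i|.
|d| = [8, 2, 5, 6, 2, 6, 6, 2, 7, 7, 3, 1]
Step 2: Midrank |d_i| (ties get averaged ranks).
ranks: |8|->12, |2|->3, |5|->6, |6|->8, |2|->3, |6|->8, |6|->8, |2|->3, |7|->10.5, |7|->10.5, |3|->5, |1|->1
Step 3: Attach original signs; sum ranks with positive sign and with negative sign.
W+ = 6 = 6
W- = 12 + 3 + 8 + 3 + 8 + 8 + 3 + 10.5 + 10.5 + 5 + 1 = 72
(Check: W+ + W- = 78 should equal n(n+1)/2 = 78.)
Step 4: Test statistic W = min(W+, W-) = 6.
Step 5: Ties in |d|, so use the tie-corrected normal approximation.
        E[W] = n(n+1)/4 = 12*13/4 = 39.
        Tie groups: |d|=2 (t=3), |d|=6 (t=3), |d|=7 (t=2); sum(t^3 - t) = 54.
        Var[W] = n(n+1)(2n+1)/24 - sum(t^3-t)/48 = 3900/24 - 54/48 = 161.375.
        z = (W - E[W]) / sqrt(Var[W]) = (6 - 39) / 12.7033 = -2.5977.
        Two-sided p = 2*Phi(z) = 0.009384.
Step 6: alpha = 0.1. reject H0.

W+ = 6, W- = 72, W = min = 6, p = 0.009384, reject H0.


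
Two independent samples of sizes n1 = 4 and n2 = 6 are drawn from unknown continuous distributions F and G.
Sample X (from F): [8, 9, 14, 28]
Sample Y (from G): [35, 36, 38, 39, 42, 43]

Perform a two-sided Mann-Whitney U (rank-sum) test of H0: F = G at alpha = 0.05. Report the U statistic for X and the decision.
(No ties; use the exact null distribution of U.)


Step 1: Combine and sort all 10 observations; assign midranks.
sorted (value, group): (8,X), (9,X), (14,X), (28,X), (35,Y), (36,Y), (38,Y), (39,Y), (42,Y), (43,Y)
ranks: 8->1, 9->2, 14->3, 28->4, 35->5, 36->6, 38->7, 39->8, 42->9, 43->10
Step 2: Rank sum for X: R1 = 1 + 2 + 3 + 4 = 10.
Step 3: U_X = R1 - n1(n1+1)/2 = 10 - 4*5/2 = 10 - 10 = 0.
       U_Y = n1*n2 - U_X = 24 - 0 = 24.
Step 4: No ties, so the exact null distribution of U (based on enumerating the C(10,4) = 210 equally likely rank assignments) gives the two-sided p-value.
Step 5: p-value = 0.009524; compare to alpha = 0.05. reject H0.

U_X = 0, p = 0.009524, reject H0 at alpha = 0.05.


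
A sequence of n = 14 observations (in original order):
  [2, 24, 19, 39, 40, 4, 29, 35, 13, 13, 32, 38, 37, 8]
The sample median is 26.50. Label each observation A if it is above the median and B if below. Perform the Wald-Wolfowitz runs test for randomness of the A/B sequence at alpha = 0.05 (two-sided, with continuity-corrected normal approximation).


Step 1: Compute median = 26.50; label A = above, B = below.
Labels in order: BBBAABAABBAAAB  (n_A = 7, n_B = 7)
Step 2: Count runs R = 7.
Step 3: Under H0 (random ordering), E[R] = 2*n_A*n_B/(n_A+n_B) + 1 = 2*7*7/14 + 1 = 8.0000.
        Var[R] = 2*n_A*n_B*(2*n_A*n_B - n_A - n_B) / ((n_A+n_B)^2 * (n_A+n_B-1)) = 8232/2548 = 3.2308.
        SD[R] = 1.7974.
Step 4: Continuity-corrected z = (R + 0.5 - E[R]) / SD[R] = (7 + 0.5 - 8.0000) / 1.7974 = -0.2782.
Step 5: Two-sided p-value via normal approximation = 2*(1 - Phi(|z|)) = 0.780879.
Step 6: alpha = 0.05. fail to reject H0.

R = 7, z = -0.2782, p = 0.780879, fail to reject H0.


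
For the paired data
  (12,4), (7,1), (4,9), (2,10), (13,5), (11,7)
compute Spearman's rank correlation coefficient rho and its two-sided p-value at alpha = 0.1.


Step 1: Rank x and y separately (midranks; no ties here).
rank(x): 12->5, 7->3, 4->2, 2->1, 13->6, 11->4
rank(y): 4->2, 1->1, 9->5, 10->6, 5->3, 7->4
Step 2: d_i = R_x(i) - R_y(i); compute d_i^2.
  (5-2)^2=9, (3-1)^2=4, (2-5)^2=9, (1-6)^2=25, (6-3)^2=9, (4-4)^2=0
sum(d^2) = 56.
Step 3: rho = 1 - 6*56 / (6*(6^2 - 1)) = 1 - 336/210 = -0.600000.
Step 4: Under H0, t = rho * sqrt((n-2)/(1-rho^2)) = -1.5000 ~ t(4).
Step 5: Two-sided p-value from the t-distribution with 4 df = 0.208000.
Step 6: alpha = 0.1. fail to reject H0.

rho = -0.6000, p = 0.208000, fail to reject H0 at alpha = 0.1.


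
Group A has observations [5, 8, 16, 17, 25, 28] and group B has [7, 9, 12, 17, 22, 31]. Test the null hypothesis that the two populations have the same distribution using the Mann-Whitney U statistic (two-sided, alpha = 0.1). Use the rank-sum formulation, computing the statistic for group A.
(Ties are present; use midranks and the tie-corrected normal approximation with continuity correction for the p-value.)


Step 1: Combine and sort all 12 observations; assign midranks.
sorted (value, group): (5,X), (7,Y), (8,X), (9,Y), (12,Y), (16,X), (17,X), (17,Y), (22,Y), (25,X), (28,X), (31,Y)
ranks: 5->1, 7->2, 8->3, 9->4, 12->5, 16->6, 17->7.5, 17->7.5, 22->9, 25->10, 28->11, 31->12
Step 2: Rank sum for X: R1 = 1 + 3 + 6 + 7.5 + 10 + 11 = 38.5.
Step 3: U_X = R1 - n1(n1+1)/2 = 38.5 - 6*7/2 = 38.5 - 21 = 17.5.
       U_Y = n1*n2 - U_X = 36 - 17.5 = 18.5.
Step 4: Ties are present, so use the tie-corrected normal approximation (with continuity correction) for the p-value.
Step 5: p-value = 1.000000; compare to alpha = 0.1. fail to reject H0.

U_X = 17.5, p = 1.000000, fail to reject H0 at alpha = 0.1.


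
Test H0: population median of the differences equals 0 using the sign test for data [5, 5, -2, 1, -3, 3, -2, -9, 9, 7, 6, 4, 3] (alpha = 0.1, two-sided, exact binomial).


Step 1: Discard zero differences. Original n = 13; n_eff = number of nonzero differences = 13.
Nonzero differences (with sign): +5, +5, -2, +1, -3, +3, -2, -9, +9, +7, +6, +4, +3
Step 2: Count signs: positive = 9, negative = 4.
Step 3: Under H0: P(positive) = 0.5, so the number of positives S ~ Bin(13, 0.5).
Step 4: Two-sided exact p-value = sum of Bin(13,0.5) probabilities at or below the observed probability = 0.266846.
Step 5: alpha = 0.1. fail to reject H0.

n_eff = 13, pos = 9, neg = 4, p = 0.266846, fail to reject H0.


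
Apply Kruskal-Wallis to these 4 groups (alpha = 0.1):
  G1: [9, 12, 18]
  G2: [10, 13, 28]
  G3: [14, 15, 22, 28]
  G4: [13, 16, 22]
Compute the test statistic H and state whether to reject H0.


Step 1: Combine all N = 13 observations and assign midranks.
sorted (value, group, rank): (9,G1,1), (10,G2,2), (12,G1,3), (13,G2,4.5), (13,G4,4.5), (14,G3,6), (15,G3,7), (16,G4,8), (18,G1,9), (22,G3,10.5), (22,G4,10.5), (28,G2,12.5), (28,G3,12.5)
Step 2: Sum ranks within each group.
R_1 = 13 (n_1 = 3)
R_2 = 19 (n_2 = 3)
R_3 = 36 (n_3 = 4)
R_4 = 23 (n_4 = 3)
Step 3: H = 12/(N(N+1)) * sum(R_i^2/n_i) - 3(N+1)
     = 12/(13*14) * (13^2/3 + 19^2/3 + 36^2/4 + 23^2/3) - 3*14
     = 0.065934 * 677 - 42
     = 2.637363.
Step 4: Ties present; correction factor C = 1 - 18/(13^3 - 13) = 0.991758. Corrected H = 2.637363 / 0.991758 = 2.659280.
Step 5: Under H0, H ~ chi^2(3); p-value = 0.447192.
Step 6: alpha = 0.1. fail to reject H0.

H = 2.6593, df = 3, p = 0.447192, fail to reject H0.


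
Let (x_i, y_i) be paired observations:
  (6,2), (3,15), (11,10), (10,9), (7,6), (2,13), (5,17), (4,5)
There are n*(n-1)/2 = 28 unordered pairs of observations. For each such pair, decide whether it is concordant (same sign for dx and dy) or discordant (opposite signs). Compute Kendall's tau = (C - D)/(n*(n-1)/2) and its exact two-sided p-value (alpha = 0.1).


Step 1: Enumerate the 28 unordered pairs (i,j) with i<j and classify each by sign(x_j-x_i) * sign(y_j-y_i).
  (1,2):dx=-3,dy=+13->D; (1,3):dx=+5,dy=+8->C; (1,4):dx=+4,dy=+7->C; (1,5):dx=+1,dy=+4->C
  (1,6):dx=-4,dy=+11->D; (1,7):dx=-1,dy=+15->D; (1,8):dx=-2,dy=+3->D; (2,3):dx=+8,dy=-5->D
  (2,4):dx=+7,dy=-6->D; (2,5):dx=+4,dy=-9->D; (2,6):dx=-1,dy=-2->C; (2,7):dx=+2,dy=+2->C
  (2,8):dx=+1,dy=-10->D; (3,4):dx=-1,dy=-1->C; (3,5):dx=-4,dy=-4->C; (3,6):dx=-9,dy=+3->D
  (3,7):dx=-6,dy=+7->D; (3,8):dx=-7,dy=-5->C; (4,5):dx=-3,dy=-3->C; (4,6):dx=-8,dy=+4->D
  (4,7):dx=-5,dy=+8->D; (4,8):dx=-6,dy=-4->C; (5,6):dx=-5,dy=+7->D; (5,7):dx=-2,dy=+11->D
  (5,8):dx=-3,dy=-1->C; (6,7):dx=+3,dy=+4->C; (6,8):dx=+2,dy=-8->D; (7,8):dx=-1,dy=-12->C
Step 2: C = 13, D = 15, total pairs = 28.
Step 3: tau = (C - D)/(n(n-1)/2) = (13 - 15)/28 = -0.071429.
Step 4: Exact two-sided p-value (enumerate n! = 40320 permutations of y under H0): p = 0.904861.
Step 5: alpha = 0.1. fail to reject H0.

tau_b = -0.0714 (C=13, D=15), p = 0.904861, fail to reject H0.


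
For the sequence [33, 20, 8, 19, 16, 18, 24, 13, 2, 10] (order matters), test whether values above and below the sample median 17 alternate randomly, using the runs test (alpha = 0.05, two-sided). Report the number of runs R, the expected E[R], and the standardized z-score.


Step 1: Compute median = 17; label A = above, B = below.
Labels in order: AABABAABBB  (n_A = 5, n_B = 5)
Step 2: Count runs R = 6.
Step 3: Under H0 (random ordering), E[R] = 2*n_A*n_B/(n_A+n_B) + 1 = 2*5*5/10 + 1 = 6.0000.
        Var[R] = 2*n_A*n_B*(2*n_A*n_B - n_A - n_B) / ((n_A+n_B)^2 * (n_A+n_B-1)) = 2000/900 = 2.2222.
        SD[R] = 1.4907.
Step 4: R = E[R], so z = 0 with no continuity correction.
Step 5: Two-sided p-value via normal approximation = 2*(1 - Phi(|z|)) = 1.000000.
Step 6: alpha = 0.05. fail to reject H0.

R = 6, z = 0.0000, p = 1.000000, fail to reject H0.


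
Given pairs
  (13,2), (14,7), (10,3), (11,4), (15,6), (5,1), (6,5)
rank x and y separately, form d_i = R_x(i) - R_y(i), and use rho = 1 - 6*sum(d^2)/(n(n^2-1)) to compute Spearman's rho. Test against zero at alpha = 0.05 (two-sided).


Step 1: Rank x and y separately (midranks; no ties here).
rank(x): 13->5, 14->6, 10->3, 11->4, 15->7, 5->1, 6->2
rank(y): 2->2, 7->7, 3->3, 4->4, 6->6, 1->1, 5->5
Step 2: d_i = R_x(i) - R_y(i); compute d_i^2.
  (5-2)^2=9, (6-7)^2=1, (3-3)^2=0, (4-4)^2=0, (7-6)^2=1, (1-1)^2=0, (2-5)^2=9
sum(d^2) = 20.
Step 3: rho = 1 - 6*20 / (7*(7^2 - 1)) = 1 - 120/336 = 0.642857.
Step 4: Under H0, t = rho * sqrt((n-2)/(1-rho^2)) = 1.8766 ~ t(5).
Step 5: Two-sided p-value from the t-distribution with 5 df = 0.119392.
Step 6: alpha = 0.05. fail to reject H0.

rho = 0.6429, p = 0.119392, fail to reject H0 at alpha = 0.05.


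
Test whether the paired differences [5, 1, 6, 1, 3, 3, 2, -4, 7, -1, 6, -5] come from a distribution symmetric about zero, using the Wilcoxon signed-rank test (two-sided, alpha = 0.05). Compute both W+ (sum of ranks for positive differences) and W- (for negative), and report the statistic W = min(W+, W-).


Step 1: Drop any zero differences (none here) and take |d_i|.
|d| = [5, 1, 6, 1, 3, 3, 2, 4, 7, 1, 6, 5]
Step 2: Midrank |d_i| (ties get averaged ranks).
ranks: |5|->8.5, |1|->2, |6|->10.5, |1|->2, |3|->5.5, |3|->5.5, |2|->4, |4|->7, |7|->12, |1|->2, |6|->10.5, |5|->8.5
Step 3: Attach original signs; sum ranks with positive sign and with negative sign.
W+ = 8.5 + 2 + 10.5 + 2 + 5.5 + 5.5 + 4 + 12 + 10.5 = 60.5
W- = 7 + 2 + 8.5 = 17.5
(Check: W+ + W- = 78 should equal n(n+1)/2 = 78.)
Step 4: Test statistic W = min(W+, W-) = 17.5.
Step 5: Ties in |d|, so use the tie-corrected normal approximation.
        E[W] = n(n+1)/4 = 12*13/4 = 39.
        Tie groups: |d|=1 (t=3), |d|=3 (t=2), |d|=5 (t=2), |d|=6 (t=2); sum(t^3 - t) = 42.
        Var[W] = n(n+1)(2n+1)/24 - sum(t^3-t)/48 = 3900/24 - 42/48 = 161.625.
        z = (W - E[W]) / sqrt(Var[W]) = (17.5 - 39) / 12.7132 = -1.6912.
        Two-sided p = 2*Phi(z) = 0.090807.
Step 6: alpha = 0.05. fail to reject H0.

W+ = 60.5, W- = 17.5, W = min = 17.5, p = 0.090807, fail to reject H0.


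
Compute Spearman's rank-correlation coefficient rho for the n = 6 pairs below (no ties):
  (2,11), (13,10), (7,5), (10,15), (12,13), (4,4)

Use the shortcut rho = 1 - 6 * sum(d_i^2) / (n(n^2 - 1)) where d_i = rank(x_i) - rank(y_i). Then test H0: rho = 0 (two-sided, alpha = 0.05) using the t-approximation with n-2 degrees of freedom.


Step 1: Rank x and y separately (midranks; no ties here).
rank(x): 2->1, 13->6, 7->3, 10->4, 12->5, 4->2
rank(y): 11->4, 10->3, 5->2, 15->6, 13->5, 4->1
Step 2: d_i = R_x(i) - R_y(i); compute d_i^2.
  (1-4)^2=9, (6-3)^2=9, (3-2)^2=1, (4-6)^2=4, (5-5)^2=0, (2-1)^2=1
sum(d^2) = 24.
Step 3: rho = 1 - 6*24 / (6*(6^2 - 1)) = 1 - 144/210 = 0.314286.
Step 4: Under H0, t = rho * sqrt((n-2)/(1-rho^2)) = 0.6621 ~ t(4).
Step 5: Two-sided p-value from the t-distribution with 4 df = 0.544093.
Step 6: alpha = 0.05. fail to reject H0.

rho = 0.3143, p = 0.544093, fail to reject H0 at alpha = 0.05.


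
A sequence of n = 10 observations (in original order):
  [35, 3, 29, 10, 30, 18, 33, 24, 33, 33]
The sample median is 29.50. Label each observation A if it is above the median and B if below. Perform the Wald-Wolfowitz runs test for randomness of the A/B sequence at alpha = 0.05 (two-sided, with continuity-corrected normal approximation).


Step 1: Compute median = 29.50; label A = above, B = below.
Labels in order: ABBBABABAA  (n_A = 5, n_B = 5)
Step 2: Count runs R = 7.
Step 3: Under H0 (random ordering), E[R] = 2*n_A*n_B/(n_A+n_B) + 1 = 2*5*5/10 + 1 = 6.0000.
        Var[R] = 2*n_A*n_B*(2*n_A*n_B - n_A - n_B) / ((n_A+n_B)^2 * (n_A+n_B-1)) = 2000/900 = 2.2222.
        SD[R] = 1.4907.
Step 4: Continuity-corrected z = (R - 0.5 - E[R]) / SD[R] = (7 - 0.5 - 6.0000) / 1.4907 = 0.3354.
Step 5: Two-sided p-value via normal approximation = 2*(1 - Phi(|z|)) = 0.737316.
Step 6: alpha = 0.05. fail to reject H0.

R = 7, z = 0.3354, p = 0.737316, fail to reject H0.


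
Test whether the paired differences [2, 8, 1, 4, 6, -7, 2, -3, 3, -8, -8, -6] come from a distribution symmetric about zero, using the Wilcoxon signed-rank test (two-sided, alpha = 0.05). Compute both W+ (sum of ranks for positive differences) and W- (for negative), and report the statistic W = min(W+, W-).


Step 1: Drop any zero differences (none here) and take |d_i|.
|d| = [2, 8, 1, 4, 6, 7, 2, 3, 3, 8, 8, 6]
Step 2: Midrank |d_i| (ties get averaged ranks).
ranks: |2|->2.5, |8|->11, |1|->1, |4|->6, |6|->7.5, |7|->9, |2|->2.5, |3|->4.5, |3|->4.5, |8|->11, |8|->11, |6|->7.5
Step 3: Attach original signs; sum ranks with positive sign and with negative sign.
W+ = 2.5 + 11 + 1 + 6 + 7.5 + 2.5 + 4.5 = 35
W- = 9 + 4.5 + 11 + 11 + 7.5 = 43
(Check: W+ + W- = 78 should equal n(n+1)/2 = 78.)
Step 4: Test statistic W = min(W+, W-) = 35.
Step 5: Ties in |d|, so use the tie-corrected normal approximation.
        E[W] = n(n+1)/4 = 12*13/4 = 39.
        Tie groups: |d|=2 (t=2), |d|=3 (t=2), |d|=6 (t=2), |d|=8 (t=3); sum(t^3 - t) = 42.
        Var[W] = n(n+1)(2n+1)/24 - sum(t^3-t)/48 = 3900/24 - 42/48 = 161.625.
        z = (W - E[W]) / sqrt(Var[W]) = (35 - 39) / 12.7132 = -0.3146.
        Two-sided p = 2*Phi(z) = 0.753040.
Step 6: alpha = 0.05. fail to reject H0.

W+ = 35, W- = 43, W = min = 35, p = 0.753040, fail to reject H0.


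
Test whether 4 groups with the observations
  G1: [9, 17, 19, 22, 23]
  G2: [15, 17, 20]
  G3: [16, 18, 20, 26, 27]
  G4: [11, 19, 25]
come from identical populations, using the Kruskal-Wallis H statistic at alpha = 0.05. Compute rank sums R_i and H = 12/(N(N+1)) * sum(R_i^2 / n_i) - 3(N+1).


Step 1: Combine all N = 16 observations and assign midranks.
sorted (value, group, rank): (9,G1,1), (11,G4,2), (15,G2,3), (16,G3,4), (17,G1,5.5), (17,G2,5.5), (18,G3,7), (19,G1,8.5), (19,G4,8.5), (20,G2,10.5), (20,G3,10.5), (22,G1,12), (23,G1,13), (25,G4,14), (26,G3,15), (27,G3,16)
Step 2: Sum ranks within each group.
R_1 = 40 (n_1 = 5)
R_2 = 19 (n_2 = 3)
R_3 = 52.5 (n_3 = 5)
R_4 = 24.5 (n_4 = 3)
Step 3: H = 12/(N(N+1)) * sum(R_i^2/n_i) - 3(N+1)
     = 12/(16*17) * (40^2/5 + 19^2/3 + 52.5^2/5 + 24.5^2/3) - 3*17
     = 0.044118 * 1191.67 - 51
     = 1.573529.
Step 4: Ties present; correction factor C = 1 - 18/(16^3 - 16) = 0.995588. Corrected H = 1.573529 / 0.995588 = 1.580502.
Step 5: Under H0, H ~ chi^2(3); p-value = 0.663819.
Step 6: alpha = 0.05. fail to reject H0.

H = 1.5805, df = 3, p = 0.663819, fail to reject H0.


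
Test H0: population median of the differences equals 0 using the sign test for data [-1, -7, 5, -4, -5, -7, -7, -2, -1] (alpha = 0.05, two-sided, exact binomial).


Step 1: Discard zero differences. Original n = 9; n_eff = number of nonzero differences = 9.
Nonzero differences (with sign): -1, -7, +5, -4, -5, -7, -7, -2, -1
Step 2: Count signs: positive = 1, negative = 8.
Step 3: Under H0: P(positive) = 0.5, so the number of positives S ~ Bin(9, 0.5).
Step 4: Two-sided exact p-value = sum of Bin(9,0.5) probabilities at or below the observed probability = 0.039062.
Step 5: alpha = 0.05. reject H0.

n_eff = 9, pos = 1, neg = 8, p = 0.039062, reject H0.


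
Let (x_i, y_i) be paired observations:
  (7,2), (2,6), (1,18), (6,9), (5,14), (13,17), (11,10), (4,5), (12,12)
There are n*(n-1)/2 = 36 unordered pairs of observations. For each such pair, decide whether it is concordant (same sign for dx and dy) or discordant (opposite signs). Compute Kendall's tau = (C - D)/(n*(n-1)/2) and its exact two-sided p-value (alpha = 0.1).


Step 1: Enumerate the 36 unordered pairs (i,j) with i<j and classify each by sign(x_j-x_i) * sign(y_j-y_i).
  (1,2):dx=-5,dy=+4->D; (1,3):dx=-6,dy=+16->D; (1,4):dx=-1,dy=+7->D; (1,5):dx=-2,dy=+12->D
  (1,6):dx=+6,dy=+15->C; (1,7):dx=+4,dy=+8->C; (1,8):dx=-3,dy=+3->D; (1,9):dx=+5,dy=+10->C
  (2,3):dx=-1,dy=+12->D; (2,4):dx=+4,dy=+3->C; (2,5):dx=+3,dy=+8->C; (2,6):dx=+11,dy=+11->C
  (2,7):dx=+9,dy=+4->C; (2,8):dx=+2,dy=-1->D; (2,9):dx=+10,dy=+6->C; (3,4):dx=+5,dy=-9->D
  (3,5):dx=+4,dy=-4->D; (3,6):dx=+12,dy=-1->D; (3,7):dx=+10,dy=-8->D; (3,8):dx=+3,dy=-13->D
  (3,9):dx=+11,dy=-6->D; (4,5):dx=-1,dy=+5->D; (4,6):dx=+7,dy=+8->C; (4,7):dx=+5,dy=+1->C
  (4,8):dx=-2,dy=-4->C; (4,9):dx=+6,dy=+3->C; (5,6):dx=+8,dy=+3->C; (5,7):dx=+6,dy=-4->D
  (5,8):dx=-1,dy=-9->C; (5,9):dx=+7,dy=-2->D; (6,7):dx=-2,dy=-7->C; (6,8):dx=-9,dy=-12->C
  (6,9):dx=-1,dy=-5->C; (7,8):dx=-7,dy=-5->C; (7,9):dx=+1,dy=+2->C; (8,9):dx=+8,dy=+7->C
Step 2: C = 20, D = 16, total pairs = 36.
Step 3: tau = (C - D)/(n(n-1)/2) = (20 - 16)/36 = 0.111111.
Step 4: Exact two-sided p-value (enumerate n! = 362880 permutations of y under H0): p = 0.761414.
Step 5: alpha = 0.1. fail to reject H0.

tau_b = 0.1111 (C=20, D=16), p = 0.761414, fail to reject H0.


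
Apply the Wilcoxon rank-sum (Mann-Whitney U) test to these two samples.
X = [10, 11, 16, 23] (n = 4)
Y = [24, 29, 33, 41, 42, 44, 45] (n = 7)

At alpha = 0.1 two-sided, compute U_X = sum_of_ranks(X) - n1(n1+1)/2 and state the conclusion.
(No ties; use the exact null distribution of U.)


Step 1: Combine and sort all 11 observations; assign midranks.
sorted (value, group): (10,X), (11,X), (16,X), (23,X), (24,Y), (29,Y), (33,Y), (41,Y), (42,Y), (44,Y), (45,Y)
ranks: 10->1, 11->2, 16->3, 23->4, 24->5, 29->6, 33->7, 41->8, 42->9, 44->10, 45->11
Step 2: Rank sum for X: R1 = 1 + 2 + 3 + 4 = 10.
Step 3: U_X = R1 - n1(n1+1)/2 = 10 - 4*5/2 = 10 - 10 = 0.
       U_Y = n1*n2 - U_X = 28 - 0 = 28.
Step 4: No ties, so the exact null distribution of U (based on enumerating the C(11,4) = 330 equally likely rank assignments) gives the two-sided p-value.
Step 5: p-value = 0.006061; compare to alpha = 0.1. reject H0.

U_X = 0, p = 0.006061, reject H0 at alpha = 0.1.


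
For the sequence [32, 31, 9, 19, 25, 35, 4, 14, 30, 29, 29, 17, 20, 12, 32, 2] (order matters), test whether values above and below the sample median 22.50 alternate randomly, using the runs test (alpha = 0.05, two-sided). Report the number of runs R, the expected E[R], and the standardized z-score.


Step 1: Compute median = 22.50; label A = above, B = below.
Labels in order: AABBAABBAAABBBAB  (n_A = 8, n_B = 8)
Step 2: Count runs R = 8.
Step 3: Under H0 (random ordering), E[R] = 2*n_A*n_B/(n_A+n_B) + 1 = 2*8*8/16 + 1 = 9.0000.
        Var[R] = 2*n_A*n_B*(2*n_A*n_B - n_A - n_B) / ((n_A+n_B)^2 * (n_A+n_B-1)) = 14336/3840 = 3.7333.
        SD[R] = 1.9322.
Step 4: Continuity-corrected z = (R + 0.5 - E[R]) / SD[R] = (8 + 0.5 - 9.0000) / 1.9322 = -0.2588.
Step 5: Two-sided p-value via normal approximation = 2*(1 - Phi(|z|)) = 0.795809.
Step 6: alpha = 0.05. fail to reject H0.

R = 8, z = -0.2588, p = 0.795809, fail to reject H0.


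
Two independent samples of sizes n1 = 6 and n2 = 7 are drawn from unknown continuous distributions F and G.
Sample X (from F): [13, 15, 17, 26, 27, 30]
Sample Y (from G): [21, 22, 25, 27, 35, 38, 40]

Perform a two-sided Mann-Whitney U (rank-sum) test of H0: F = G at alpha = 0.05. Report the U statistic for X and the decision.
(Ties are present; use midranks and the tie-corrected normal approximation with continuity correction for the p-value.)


Step 1: Combine and sort all 13 observations; assign midranks.
sorted (value, group): (13,X), (15,X), (17,X), (21,Y), (22,Y), (25,Y), (26,X), (27,X), (27,Y), (30,X), (35,Y), (38,Y), (40,Y)
ranks: 13->1, 15->2, 17->3, 21->4, 22->5, 25->6, 26->7, 27->8.5, 27->8.5, 30->10, 35->11, 38->12, 40->13
Step 2: Rank sum for X: R1 = 1 + 2 + 3 + 7 + 8.5 + 10 = 31.5.
Step 3: U_X = R1 - n1(n1+1)/2 = 31.5 - 6*7/2 = 31.5 - 21 = 10.5.
       U_Y = n1*n2 - U_X = 42 - 10.5 = 31.5.
Step 4: Ties are present, so use the tie-corrected normal approximation (with continuity correction) for the p-value.
Step 5: p-value = 0.152563; compare to alpha = 0.05. fail to reject H0.

U_X = 10.5, p = 0.152563, fail to reject H0 at alpha = 0.05.


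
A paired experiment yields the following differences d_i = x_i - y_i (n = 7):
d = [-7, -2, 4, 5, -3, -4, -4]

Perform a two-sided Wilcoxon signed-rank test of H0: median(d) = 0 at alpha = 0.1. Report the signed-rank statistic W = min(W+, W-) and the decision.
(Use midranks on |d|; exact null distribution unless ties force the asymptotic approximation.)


Step 1: Drop any zero differences (none here) and take |d_i|.
|d| = [7, 2, 4, 5, 3, 4, 4]
Step 2: Midrank |d_i| (ties get averaged ranks).
ranks: |7|->7, |2|->1, |4|->4, |5|->6, |3|->2, |4|->4, |4|->4
Step 3: Attach original signs; sum ranks with positive sign and with negative sign.
W+ = 4 + 6 = 10
W- = 7 + 1 + 2 + 4 + 4 = 18
(Check: W+ + W- = 28 should equal n(n+1)/2 = 28.)
Step 4: Test statistic W = min(W+, W-) = 10.
Step 5: Ties in |d|, so use the tie-corrected normal approximation.
        E[W] = n(n+1)/4 = 7*8/4 = 14.
        Tie groups: |d|=4 (t=3); sum(t^3 - t) = 24.
        Var[W] = n(n+1)(2n+1)/24 - sum(t^3-t)/48 = 840/24 - 24/48 = 34.5.
        z = (W - E[W]) / sqrt(Var[W]) = (10 - 14) / 5.8737 = -0.6810.
        Two-sided p = 2*Phi(z) = 0.495868.
Step 6: alpha = 0.1. fail to reject H0.

W+ = 10, W- = 18, W = min = 10, p = 0.495868, fail to reject H0.


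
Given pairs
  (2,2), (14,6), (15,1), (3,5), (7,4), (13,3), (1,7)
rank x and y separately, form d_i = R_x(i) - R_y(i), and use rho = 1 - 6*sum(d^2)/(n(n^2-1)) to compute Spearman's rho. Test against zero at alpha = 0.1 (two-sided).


Step 1: Rank x and y separately (midranks; no ties here).
rank(x): 2->2, 14->6, 15->7, 3->3, 7->4, 13->5, 1->1
rank(y): 2->2, 6->6, 1->1, 5->5, 4->4, 3->3, 7->7
Step 2: d_i = R_x(i) - R_y(i); compute d_i^2.
  (2-2)^2=0, (6-6)^2=0, (7-1)^2=36, (3-5)^2=4, (4-4)^2=0, (5-3)^2=4, (1-7)^2=36
sum(d^2) = 80.
Step 3: rho = 1 - 6*80 / (7*(7^2 - 1)) = 1 - 480/336 = -0.428571.
Step 4: Under H0, t = rho * sqrt((n-2)/(1-rho^2)) = -1.0607 ~ t(5).
Step 5: Two-sided p-value from the t-distribution with 5 df = 0.337368.
Step 6: alpha = 0.1. fail to reject H0.

rho = -0.4286, p = 0.337368, fail to reject H0 at alpha = 0.1.
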